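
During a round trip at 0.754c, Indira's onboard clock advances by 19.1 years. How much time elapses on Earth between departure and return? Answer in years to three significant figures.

γ = 1/√(1 − 0.754²) = 1/√0.4315 = 1.522
Earth-frame duration is the dilated interval: Δt = γτ = 1.522 × 19.1 years.

Δt = 29.1 years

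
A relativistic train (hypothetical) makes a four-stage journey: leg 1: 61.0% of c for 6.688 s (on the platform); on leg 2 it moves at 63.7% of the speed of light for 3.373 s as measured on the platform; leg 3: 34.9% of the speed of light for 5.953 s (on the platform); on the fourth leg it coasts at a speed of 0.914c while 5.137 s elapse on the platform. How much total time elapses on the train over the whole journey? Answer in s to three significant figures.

τ = 15.6 s

Leg 1: β = 0.610; γ = 1/√(1 − 0.610²) = 1/√0.6279 = 1.262; τ_1 = 6.688/1.262 = 5.300 s.
Leg 2: β = 0.637; γ = 1/√(1 − 0.637²) = 1/√0.5942 = 1.297; τ_2 = 3.373/1.297 = 2.600 s.
Leg 3: β = 0.349; γ = 1/√(1 − 0.349²) = 1/√0.8782 = 1.067; τ_3 = 5.953/1.067 = 5.579 s.
Leg 4: γ = 1/√(1 − 0.914²) = 1/√0.1646 = 2.465; τ_4 = 5.137/2.465 = 2.084 s.
Total: 5.300 + 2.600 + 5.579 + 2.084 s.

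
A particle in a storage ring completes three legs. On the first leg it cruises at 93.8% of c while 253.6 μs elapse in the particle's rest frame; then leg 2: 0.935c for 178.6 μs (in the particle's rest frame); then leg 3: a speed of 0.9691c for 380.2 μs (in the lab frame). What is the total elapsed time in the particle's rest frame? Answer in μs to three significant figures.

τ = 526 μs

Leg 1: 253.6 μs is already measured in the particle's rest frame.
Leg 2: 178.6 μs is already measured in the particle's rest frame.
Leg 3: γ = 1/√(1 − 0.9691²) = 1/√0.06085 = 4.054; τ_3 = 380.2/4.054 = 93.78 μs.
Total: 253.6 + 178.6 + 93.78 μs.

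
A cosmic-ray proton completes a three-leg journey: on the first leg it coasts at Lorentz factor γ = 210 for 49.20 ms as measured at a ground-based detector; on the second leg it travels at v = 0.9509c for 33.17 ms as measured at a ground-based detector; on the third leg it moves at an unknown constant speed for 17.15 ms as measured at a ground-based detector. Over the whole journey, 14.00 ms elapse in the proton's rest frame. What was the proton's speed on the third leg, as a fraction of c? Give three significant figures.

β = 0.979

Leg 1: γ = 210; τ_1 = 49.20/210.0 = 0.2343 ms.
Leg 2: γ = 1/√(1 − 0.9509²) = 1/√0.09579 = 3.231; τ_2 = 33.17/3.231 = 10.27 ms.
Leg 3: speed unknown; τ_3 = 17.15/γ_3.
Total proper time: 0.2343 + 10.27 + τ_3 = 14.00, so τ_3 = 14.00 − 10.50 = 3.500 ms.
γ_3 = 17.15/3.500 = 4.900; β = √(1 − 1/γ²) = √0.9584.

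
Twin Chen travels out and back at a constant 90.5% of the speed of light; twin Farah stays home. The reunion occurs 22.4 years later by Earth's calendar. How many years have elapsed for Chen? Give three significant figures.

τ = 9.53 years

β = 0.905; γ = 1/√(1 − 0.905²) = 1/√0.1810 = 2.351
Chen's clock measures proper time along the trip: τ = Δt/γ = 22.4/2.351 years.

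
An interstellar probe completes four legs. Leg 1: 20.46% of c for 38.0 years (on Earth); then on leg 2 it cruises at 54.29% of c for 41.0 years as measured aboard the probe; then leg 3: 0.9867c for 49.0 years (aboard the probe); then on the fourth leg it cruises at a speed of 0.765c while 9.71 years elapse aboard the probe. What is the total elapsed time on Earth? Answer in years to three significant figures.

Δt = 403 years

Leg 1: 38.0 years is already measured on Earth.
Leg 2: β = 0.5429; γ = 1/√(1 − 0.5429²) = 1/√0.7053 = 1.191; Δt_2 = 1.191 × 41.0 = 48.82 years.
Leg 3: γ = 1/√(1 − 0.9867²) = 1/√0.02642 = 6.152; Δt_3 = 6.152 × 49.0 = 301.4 years.
Leg 4: γ = 1/√(1 − 0.765²) = 1/√0.4148 = 1.553; Δt_4 = 1.553 × 9.71 = 15.08 years.
Total: 38.00 + 48.82 + 301.4 + 15.08 years.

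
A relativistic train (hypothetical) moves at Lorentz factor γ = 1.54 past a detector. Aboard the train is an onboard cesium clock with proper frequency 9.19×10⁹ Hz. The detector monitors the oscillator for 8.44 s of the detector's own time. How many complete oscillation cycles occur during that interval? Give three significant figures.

γ = 1.54
During 8.44 s of lab time, the oscillator's proper time advances by τ = Δt/γ = 8.44/1.540 = 5.481 s = 5.481×10⁰ s.
N = f × τ = 9.19×10⁹ × 5.481×10⁰ = 5.037×10¹⁰.

N = 5.04×10¹⁰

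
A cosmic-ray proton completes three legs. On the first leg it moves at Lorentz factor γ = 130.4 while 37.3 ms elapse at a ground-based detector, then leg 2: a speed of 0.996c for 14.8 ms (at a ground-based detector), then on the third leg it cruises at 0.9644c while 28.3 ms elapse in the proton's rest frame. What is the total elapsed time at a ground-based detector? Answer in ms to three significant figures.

Leg 1: 37.3 ms is already measured at a ground-based detector.
Leg 2: 14.8 ms is already measured at a ground-based detector.
Leg 3: γ = 1/√(1 − 0.9644²) = 1/√0.06993 = 3.781; Δt_3 = 3.781 × 28.3 = 107.0 ms.
Total: 37.30 + 14.80 + 107.0 ms.

Δt = 159 ms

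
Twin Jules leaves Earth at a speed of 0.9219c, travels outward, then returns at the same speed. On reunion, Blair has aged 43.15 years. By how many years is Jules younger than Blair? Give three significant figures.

Δt − τ = 26.4 years

γ = 1/√(1 − 0.9219²) = 1/√0.1501 = 2.581
Jules's elapsed proper time: τ = 43.15/2.581 = 16.72 years.
Age gap = Δt − τ = 43.15 − 16.72 years.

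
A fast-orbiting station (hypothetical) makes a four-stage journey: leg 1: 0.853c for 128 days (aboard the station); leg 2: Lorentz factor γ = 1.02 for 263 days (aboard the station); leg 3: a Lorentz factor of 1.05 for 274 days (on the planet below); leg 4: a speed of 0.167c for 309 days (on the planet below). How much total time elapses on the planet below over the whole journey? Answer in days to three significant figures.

Δt = 1100 days

Leg 1: γ = 1/√(1 − 0.853²) = 1/√0.2724 = 1.916; Δt_1 = 1.916 × 128 = 245.3 days.
Leg 2: γ = 1.02; Δt_2 = 1.020 × 263 = 268.3 days.
Leg 3: 274 days is already measured on the planet below.
Leg 4: 309 days is already measured on the planet below.
Total: 245.3 + 268.3 + 274.0 + 309.0 days.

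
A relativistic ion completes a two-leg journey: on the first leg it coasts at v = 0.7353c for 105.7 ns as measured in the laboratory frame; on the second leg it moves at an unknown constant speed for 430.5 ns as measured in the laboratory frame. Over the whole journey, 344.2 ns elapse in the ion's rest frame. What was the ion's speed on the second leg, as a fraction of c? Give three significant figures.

Leg 1: γ = 1/√(1 − 0.7353²) = 1/√0.4593 = 1.475; τ_1 = 105.7/1.475 = 71.64 ns.
Leg 2: speed unknown; τ_2 = 430.5/γ_2.
Total proper time: 71.64 + τ_2 = 344.2, so τ_2 = 344.2 − 71.64 = 272.6 ns.
γ_2 = 430.5/272.6 = 1.579; β = √(1 − 1/γ²) = √0.5991.

β = 0.774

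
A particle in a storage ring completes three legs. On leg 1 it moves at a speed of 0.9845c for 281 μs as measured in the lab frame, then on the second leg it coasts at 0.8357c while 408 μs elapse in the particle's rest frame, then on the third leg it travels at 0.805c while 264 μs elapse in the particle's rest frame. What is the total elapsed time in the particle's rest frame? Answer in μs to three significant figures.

Leg 1: γ = 1/√(1 − 0.9845²) = 1/√0.03076 = 5.702; τ_1 = 281/5.702 = 49.28 μs.
Leg 2: 408 μs is already measured in the particle's rest frame.
Leg 3: 264 μs is already measured in the particle's rest frame.
Total: 49.28 + 408.0 + 264.0 μs.

τ = 721 μs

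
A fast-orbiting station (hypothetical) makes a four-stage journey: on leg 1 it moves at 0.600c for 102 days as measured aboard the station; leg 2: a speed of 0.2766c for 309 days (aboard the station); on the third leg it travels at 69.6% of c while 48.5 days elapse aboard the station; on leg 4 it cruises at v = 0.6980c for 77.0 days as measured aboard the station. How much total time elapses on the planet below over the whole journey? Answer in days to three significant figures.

Δt = 624 days

Leg 1: γ = 1/√(1 − 0.600²) = 5/4 = 1.250; Δt_1 = 1.250 × 102 = 127.5 days.
Leg 2: γ = 1/√(1 − 0.2766²) = 1/√0.9235 = 1.041; Δt_2 = 1.041 × 309 = 321.5 days.
Leg 3: β = 0.696; γ = 1/√(1 − 0.696²) = 1/√0.5156 = 1.393; Δt_3 = 1.393 × 48.5 = 67.54 days.
Leg 4: γ = 1/√(1 − 0.6980²) = 1/√0.5128 = 1.396; Δt_4 = 1.396 × 77.0 = 107.5 days.
Total: 127.5 + 321.5 + 67.54 + 107.5 days.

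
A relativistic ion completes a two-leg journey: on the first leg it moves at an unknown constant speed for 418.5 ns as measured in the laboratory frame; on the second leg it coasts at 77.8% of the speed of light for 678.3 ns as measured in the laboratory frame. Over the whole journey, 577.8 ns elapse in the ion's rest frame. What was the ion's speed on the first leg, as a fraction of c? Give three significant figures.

Leg 1: speed unknown; τ_1 = 418.5/γ_1.
Leg 2: β = 0.778; γ = 1/√(1 − 0.778²) = 1/√0.3947 = 1.592; τ_2 = 678.3/1.592 = 426.2 ns.
Total proper time: τ_1 + 426.2 = 577.8, so τ_1 = 577.8 − 426.2 = 151.6 ns.
γ_1 = 418.5/151.6 = 2.760; β = √(1 − 1/γ²) = √0.8687.

β = 0.932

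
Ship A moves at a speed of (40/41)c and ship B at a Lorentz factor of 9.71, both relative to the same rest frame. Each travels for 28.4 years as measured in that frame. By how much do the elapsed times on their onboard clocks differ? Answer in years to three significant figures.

|τ_A − τ_B| = 3.31 years

A: γ = 1/√(1 − (40/41)²) = 41/9 ≈ 4.556; τ_A = 28.4/4.556 = 6.234 years.
B: γ = 9.71; τ_B = 28.4/9.710 = 2.925 years.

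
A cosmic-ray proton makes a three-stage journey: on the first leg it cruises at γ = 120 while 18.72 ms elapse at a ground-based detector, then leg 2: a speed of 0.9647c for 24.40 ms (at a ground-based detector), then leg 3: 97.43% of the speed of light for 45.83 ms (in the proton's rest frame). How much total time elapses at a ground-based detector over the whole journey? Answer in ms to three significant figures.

Leg 1: 18.72 ms is already measured at a ground-based detector.
Leg 2: 24.40 ms is already measured at a ground-based detector.
Leg 3: β = 0.9743; γ = 1/√(1 − 0.9743²) = 1/√0.05074 = 4.439; Δt_3 = 4.439 × 45.83 = 203.5 ms.
Total: 18.72 + 24.40 + 203.5 ms.

Δt = 247 ms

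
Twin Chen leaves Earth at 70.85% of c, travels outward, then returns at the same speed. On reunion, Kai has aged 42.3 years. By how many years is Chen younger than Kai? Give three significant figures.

Δt − τ = 12.4 years

β = 0.7085; γ = 1/√(1 − 0.7085²) = 1/√0.4980 = 1.417
Chen's elapsed proper time: τ = 42.3/1.417 = 29.85 years.
Age gap = Δt − τ = 42.3 − 29.85 years.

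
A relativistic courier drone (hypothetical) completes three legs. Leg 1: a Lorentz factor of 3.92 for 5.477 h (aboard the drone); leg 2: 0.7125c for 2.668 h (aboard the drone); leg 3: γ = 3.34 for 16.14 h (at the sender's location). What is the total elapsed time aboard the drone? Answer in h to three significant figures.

τ = 13.0 h

Leg 1: 5.477 h is already measured aboard the drone.
Leg 2: 2.668 h is already measured aboard the drone.
Leg 3: γ = 3.34; τ_3 = 16.14/3.340 = 4.832 h.
Total: 5.477 + 2.668 + 4.832 h.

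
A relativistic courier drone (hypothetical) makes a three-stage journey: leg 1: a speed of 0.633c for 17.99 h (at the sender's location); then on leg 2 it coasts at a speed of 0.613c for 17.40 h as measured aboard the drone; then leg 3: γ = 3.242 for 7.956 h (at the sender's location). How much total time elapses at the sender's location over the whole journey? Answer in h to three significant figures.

Leg 1: 17.99 h is already measured at the sender's location.
Leg 2: γ = 1/√(1 − 0.613²) = 1/√0.6242 = 1.266; Δt_2 = 1.266 × 17.40 = 22.02 h.
Leg 3: 7.956 h is already measured at the sender's location.
Total: 17.99 + 22.02 + 7.956 h.

Δt = 48.0 h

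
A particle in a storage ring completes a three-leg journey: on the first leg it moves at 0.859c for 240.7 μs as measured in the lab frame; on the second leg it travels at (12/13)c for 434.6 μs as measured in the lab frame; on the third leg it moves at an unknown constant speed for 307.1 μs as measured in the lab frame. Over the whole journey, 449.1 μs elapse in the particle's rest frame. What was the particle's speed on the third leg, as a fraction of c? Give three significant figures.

β = 0.856

Leg 1: γ = 1/√(1 − 0.859²) = 1/√0.2621 = 1.953; τ_1 = 240.7/1.953 = 123.2 μs.
Leg 2: γ = 1/√(1 − (12/13)²) = 13/5 = 2.600; τ_2 = 434.6/2.600 = 167.2 μs.
Leg 3: speed unknown; τ_3 = 307.1/γ_3.
Total proper time: 123.2 + 167.2 + τ_3 = 449.1, so τ_3 = 449.1 − 290.4 = 158.7 μs.
γ_3 = 307.1/158.7 = 1.935; β = √(1 − 1/γ²) = √0.7329.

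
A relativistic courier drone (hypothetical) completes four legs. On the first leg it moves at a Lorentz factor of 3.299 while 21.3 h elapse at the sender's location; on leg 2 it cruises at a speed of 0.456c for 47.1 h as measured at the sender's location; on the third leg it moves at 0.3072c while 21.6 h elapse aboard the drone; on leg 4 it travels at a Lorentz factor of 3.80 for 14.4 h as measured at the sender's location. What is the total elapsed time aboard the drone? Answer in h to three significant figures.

τ = 73.8 h

Leg 1: γ = 3.299; τ_1 = 21.3/3.299 = 6.457 h.
Leg 2: γ = 1/√(1 − 0.456²) = 1/√0.7921 = 1.124; τ_2 = 47.1/1.124 = 41.92 h.
Leg 3: 21.6 h is already measured aboard the drone.
Leg 4: γ = 3.80; τ_4 = 14.4/3.800 = 3.789 h.
Total: 6.457 + 41.92 + 21.60 + 3.789 h.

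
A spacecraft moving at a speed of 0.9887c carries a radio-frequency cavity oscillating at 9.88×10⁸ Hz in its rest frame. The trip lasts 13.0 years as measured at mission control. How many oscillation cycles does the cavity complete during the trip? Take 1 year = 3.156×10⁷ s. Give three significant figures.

N = 6.08×10¹⁶

γ = 1/√(1 − 0.9887²) = 1/√0.02247 = 6.671
The oscillator's own cycle count is N = f × τ where τ is the proper time aboard the spacecraft. τ = Δt/γ = 13.0/6.671 = 1.949 years = 6.150×10⁷ s.
N = 9.88×10⁸ × 6.150×10⁷ = 6.077×10¹⁶.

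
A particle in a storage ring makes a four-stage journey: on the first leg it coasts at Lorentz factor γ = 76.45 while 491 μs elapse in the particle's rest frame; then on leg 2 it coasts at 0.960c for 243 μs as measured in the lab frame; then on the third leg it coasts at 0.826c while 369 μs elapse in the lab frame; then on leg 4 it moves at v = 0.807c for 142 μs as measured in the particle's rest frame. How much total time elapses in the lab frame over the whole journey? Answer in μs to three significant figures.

Δt = 3.84×10⁴ μs

Leg 1: γ = 76.45; Δt_1 = 76.45 × 491 = 3.754×10⁴ μs.
Leg 2: 243 μs is already measured in the lab frame.
Leg 3: 369 μs is already measured in the lab frame.
Leg 4: γ = 1/√(1 − 0.807²) = 1/√0.3488 = 1.693; Δt_4 = 1.693 × 142 = 240.5 μs.
Total: 3.754×10⁴ + 243.0 + 369.0 + 240.5 μs.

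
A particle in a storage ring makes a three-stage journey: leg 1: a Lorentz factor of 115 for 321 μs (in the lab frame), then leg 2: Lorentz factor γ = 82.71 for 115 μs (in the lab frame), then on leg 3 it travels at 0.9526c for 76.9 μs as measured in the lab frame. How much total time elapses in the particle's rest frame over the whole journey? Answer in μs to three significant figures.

τ = 27.6 μs

Leg 1: γ = 115; τ_1 = 321/115.0 = 2.791 μs.
Leg 2: γ = 82.71; τ_2 = 115/82.71 = 1.390 μs.
Leg 3: γ = 1/√(1 − 0.9526²) = 1/√0.09255 = 3.287; τ_3 = 76.9/3.287 = 23.39 μs.
Total: 2.791 + 1.390 + 23.39 μs.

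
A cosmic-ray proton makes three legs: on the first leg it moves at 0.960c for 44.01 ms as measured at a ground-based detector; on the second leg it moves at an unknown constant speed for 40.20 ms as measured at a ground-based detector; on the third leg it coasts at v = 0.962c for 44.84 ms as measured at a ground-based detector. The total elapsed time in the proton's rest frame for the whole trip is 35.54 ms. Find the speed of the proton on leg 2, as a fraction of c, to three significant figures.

Leg 1: γ = 1/√(1 − 0.960²) = 25/7 ≈ 3.571; τ_1 = 44.01/3.571 = 12.32 ms.
Leg 2: speed unknown; τ_2 = 40.20/γ_2.
Leg 3: γ = 1/√(1 − 0.962²) = 1/√0.07456 = 3.662; τ_3 = 44.84/3.662 = 12.24 ms.
Total proper time: 12.32 + τ_2 + 12.24 = 35.54, so τ_2 = 35.54 − 24.57 = 10.97 ms.
γ_2 = 40.20/10.97 = 3.663; β = √(1 − 1/γ²) = √0.9255.

β = 0.962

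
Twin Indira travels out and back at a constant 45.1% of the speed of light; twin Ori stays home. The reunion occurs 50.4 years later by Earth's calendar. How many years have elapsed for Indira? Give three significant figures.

β = 0.451; γ = 1/√(1 − 0.451²) = 1/√0.7966 = 1.120
Indira's clock measures proper time along the trip: τ = Δt/γ = 50.4/1.120 years.

τ = 45.0 years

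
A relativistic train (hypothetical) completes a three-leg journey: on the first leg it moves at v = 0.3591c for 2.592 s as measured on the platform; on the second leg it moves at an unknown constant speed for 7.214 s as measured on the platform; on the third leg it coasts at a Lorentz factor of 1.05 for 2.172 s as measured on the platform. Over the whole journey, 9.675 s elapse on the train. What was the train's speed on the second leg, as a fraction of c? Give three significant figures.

β = 0.695

Leg 1: γ = 1/√(1 − 0.3591²) = 1/√0.8710 = 1.071; τ_1 = 2.592/1.071 = 2.419 s.
Leg 2: speed unknown; τ_2 = 7.214/γ_2.
Leg 3: γ = 1.05; τ_3 = 2.172/1.050 = 2.069 s.
Total proper time: 2.419 + τ_2 + 2.069 = 9.675, so τ_2 = 9.675 − 4.488 = 5.187 s.
γ_2 = 7.214/5.187 = 1.391; β = √(1 − 1/γ²) = √0.4829.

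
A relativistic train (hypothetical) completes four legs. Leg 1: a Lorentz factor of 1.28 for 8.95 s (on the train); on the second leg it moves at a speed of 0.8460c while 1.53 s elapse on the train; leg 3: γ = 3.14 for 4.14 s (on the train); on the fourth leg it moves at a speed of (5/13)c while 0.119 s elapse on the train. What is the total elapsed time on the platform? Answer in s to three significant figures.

Leg 1: γ = 1.28; Δt_1 = 1.280 × 8.95 = 11.46 s.
Leg 2: γ = 1/√(1 − 0.8460²) = 1/√0.2843 = 1.876; Δt_2 = 1.876 × 1.53 = 2.870 s.
Leg 3: γ = 3.14; Δt_3 = 3.140 × 4.14 = 13.00 s.
Leg 4: γ = 1/√(1 − (5/13)²) = 13/12 ≈ 1.083; Δt_4 = 1.083 × 0.119 = 0.1289 s.
Total: 11.46 + 2.870 + 13.00 + 0.1289 s.

Δt = 27.5 s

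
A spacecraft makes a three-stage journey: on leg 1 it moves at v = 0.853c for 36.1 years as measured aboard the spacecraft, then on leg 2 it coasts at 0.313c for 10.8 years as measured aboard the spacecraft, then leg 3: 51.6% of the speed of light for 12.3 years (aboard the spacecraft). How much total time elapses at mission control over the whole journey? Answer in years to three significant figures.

Δt = 94.9 years

Leg 1: γ = 1/√(1 − 0.853²) = 1/√0.2724 = 1.916; Δt_1 = 1.916 × 36.1 = 69.17 years.
Leg 2: γ = 1/√(1 − 0.313²) = 1/√0.9020 = 1.053; Δt_2 = 1.053 × 10.8 = 11.37 years.
Leg 3: β = 0.516; γ = 1/√(1 − 0.516²) = 1/√0.7337 = 1.167; Δt_3 = 1.167 × 12.3 = 14.36 years.
Total: 69.17 + 11.37 + 14.36 years.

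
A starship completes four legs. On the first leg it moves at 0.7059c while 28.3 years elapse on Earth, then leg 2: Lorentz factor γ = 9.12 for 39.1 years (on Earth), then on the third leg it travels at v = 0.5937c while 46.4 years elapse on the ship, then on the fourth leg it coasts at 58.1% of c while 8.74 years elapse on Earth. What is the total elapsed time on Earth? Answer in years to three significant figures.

Δt = 134 years

Leg 1: 28.3 years is already measured on Earth.
Leg 2: 39.1 years is already measured on Earth.
Leg 3: γ = 1/√(1 − 0.5937²) = 1/√0.6475 = 1.243; Δt_3 = 1.243 × 46.4 = 57.66 years.
Leg 4: 8.74 years is already measured on Earth.
Total: 28.30 + 39.10 + 57.66 + 8.740 years.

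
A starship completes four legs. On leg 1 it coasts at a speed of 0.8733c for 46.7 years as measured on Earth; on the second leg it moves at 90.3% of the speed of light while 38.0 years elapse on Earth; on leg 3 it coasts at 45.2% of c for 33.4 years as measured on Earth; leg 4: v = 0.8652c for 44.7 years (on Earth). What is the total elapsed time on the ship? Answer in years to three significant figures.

Leg 1: γ = 1/√(1 − 0.8733²) = 1/√0.2373 = 2.053; τ_1 = 46.7/2.053 = 22.75 years.
Leg 2: β = 0.903; γ = 1/√(1 − 0.903²) = 1/√0.1846 = 2.328; τ_2 = 38.0/2.328 = 16.33 years.
Leg 3: β = 0.452; γ = 1/√(1 − 0.452²) = 1/√0.7957 = 1.121; τ_3 = 33.4/1.121 = 29.79 years.
Leg 4: γ = 1/√(1 − 0.8652²) = 1/√0.2514 = 1.994; τ_4 = 44.7/1.994 = 22.41 years.
Total: 22.75 + 16.33 + 29.79 + 22.41 years.

τ = 91.3 years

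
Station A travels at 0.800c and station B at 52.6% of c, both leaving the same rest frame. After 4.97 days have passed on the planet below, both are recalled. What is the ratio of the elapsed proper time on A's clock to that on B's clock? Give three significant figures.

A: γ = 1/√(1 − 0.800²) = 5/3 ≈ 1.667. B: β = 0.526; γ = 1/√(1 − 0.526²) = 1/√0.7233 = 1.176.
τ_A/τ_B = γ_B/γ_A = 1.176/1.667 = 0.7055, so τ_A/τ_B = 0.7055.

τ_A/τ_B = 0.705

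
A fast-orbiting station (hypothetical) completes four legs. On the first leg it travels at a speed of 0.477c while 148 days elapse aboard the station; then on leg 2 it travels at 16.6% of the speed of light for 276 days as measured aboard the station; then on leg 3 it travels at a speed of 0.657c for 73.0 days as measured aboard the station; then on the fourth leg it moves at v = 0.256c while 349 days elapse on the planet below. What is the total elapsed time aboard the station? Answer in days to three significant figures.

τ = 834 days

Leg 1: 148 days is already measured aboard the station.
Leg 2: 276 days is already measured aboard the station.
Leg 3: 73.0 days is already measured aboard the station.
Leg 4: γ = 1/√(1 − 0.256²) = 1/√0.9345 = 1.034; τ_4 = 349/1.034 = 337.4 days.
Total: 148.0 + 276.0 + 73.00 + 337.4 days.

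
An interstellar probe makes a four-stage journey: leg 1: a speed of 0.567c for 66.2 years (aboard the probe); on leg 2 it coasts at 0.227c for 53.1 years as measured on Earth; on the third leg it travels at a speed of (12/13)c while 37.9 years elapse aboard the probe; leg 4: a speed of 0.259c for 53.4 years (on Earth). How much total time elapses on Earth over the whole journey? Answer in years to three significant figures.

Δt = 285 years

Leg 1: γ = 1/√(1 − 0.567²) = 1/√0.6785 = 1.214; Δt_1 = 1.214 × 66.2 = 80.37 years.
Leg 2: 53.1 years is already measured on Earth.
Leg 3: γ = 1/√(1 − (12/13)²) = 13/5 = 2.600; Δt_3 = 2.600 × 37.9 = 98.54 years.
Leg 4: 53.4 years is already measured on Earth.
Total: 80.37 + 53.10 + 98.54 + 53.40 years.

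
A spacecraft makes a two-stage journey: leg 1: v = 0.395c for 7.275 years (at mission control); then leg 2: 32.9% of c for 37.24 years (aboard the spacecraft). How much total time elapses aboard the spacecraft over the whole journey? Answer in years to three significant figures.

Leg 1: γ = 1/√(1 − 0.395²) = 1/√0.8440 = 1.089; τ_1 = 7.275/1.089 = 6.683 years.
Leg 2: 37.24 years is already measured aboard the spacecraft.
Total: 6.683 + 37.24 years.

τ = 43.9 years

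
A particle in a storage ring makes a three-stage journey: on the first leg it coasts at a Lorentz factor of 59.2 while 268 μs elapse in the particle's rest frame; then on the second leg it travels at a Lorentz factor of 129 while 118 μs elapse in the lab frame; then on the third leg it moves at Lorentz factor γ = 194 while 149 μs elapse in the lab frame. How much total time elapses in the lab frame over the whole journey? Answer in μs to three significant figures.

Δt = 1.61×10⁴ μs

Leg 1: γ = 59.2; Δt_1 = 59.20 × 268 = 1.587×10⁴ μs.
Leg 2: 118 μs is already measured in the lab frame.
Leg 3: 149 μs is already measured in the lab frame.
Total: 1.587×10⁴ + 118.0 + 149.0 μs.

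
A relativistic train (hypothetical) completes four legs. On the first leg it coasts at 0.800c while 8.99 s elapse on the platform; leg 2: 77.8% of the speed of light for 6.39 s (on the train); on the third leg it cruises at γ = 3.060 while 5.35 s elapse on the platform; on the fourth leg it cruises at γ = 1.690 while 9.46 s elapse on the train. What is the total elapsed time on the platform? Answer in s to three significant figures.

Leg 1: 8.99 s is already measured on the platform.
Leg 2: β = 0.778; γ = 1/√(1 − 0.778²) = 1/√0.3947 = 1.592; Δt_2 = 1.592 × 6.39 = 10.17 s.
Leg 3: 5.35 s is already measured on the platform.
Leg 4: γ = 1.690; Δt_4 = 1.690 × 9.46 = 15.99 s.
Total: 8.990 + 10.17 + 5.350 + 15.99 s.

Δt = 40.5 s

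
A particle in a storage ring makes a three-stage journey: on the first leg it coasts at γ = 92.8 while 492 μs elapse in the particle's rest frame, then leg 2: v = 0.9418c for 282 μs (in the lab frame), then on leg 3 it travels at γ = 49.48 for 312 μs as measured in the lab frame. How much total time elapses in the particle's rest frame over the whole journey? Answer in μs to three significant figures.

Leg 1: 492 μs is already measured in the particle's rest frame.
Leg 2: γ = 1/√(1 − 0.9418²) = 1/√0.1130 = 2.975; τ_2 = 282/2.975 = 94.80 μs.
Leg 3: γ = 49.48; τ_3 = 312/49.48 = 6.306 μs.
Total: 492.0 + 94.80 + 6.306 μs.

τ = 593 μs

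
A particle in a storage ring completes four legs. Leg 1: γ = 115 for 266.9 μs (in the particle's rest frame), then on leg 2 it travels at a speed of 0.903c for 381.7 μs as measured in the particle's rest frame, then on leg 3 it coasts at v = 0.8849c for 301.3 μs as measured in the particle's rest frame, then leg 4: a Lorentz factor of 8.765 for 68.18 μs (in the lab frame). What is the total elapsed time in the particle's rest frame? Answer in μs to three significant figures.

τ = 958 μs

Leg 1: 266.9 μs is already measured in the particle's rest frame.
Leg 2: 381.7 μs is already measured in the particle's rest frame.
Leg 3: 301.3 μs is already measured in the particle's rest frame.
Leg 4: γ = 8.765; τ_4 = 68.18/8.765 = 7.779 μs.
Total: 266.9 + 381.7 + 301.3 + 7.779 μs.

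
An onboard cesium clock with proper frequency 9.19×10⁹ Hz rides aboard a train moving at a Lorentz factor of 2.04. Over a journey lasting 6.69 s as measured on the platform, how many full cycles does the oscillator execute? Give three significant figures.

γ = 2.04
The oscillator's own cycle count is N = f × τ where τ is the proper time on the train. τ = Δt/γ = 6.69/2.040 = 3.279 s = 3.279×10⁰ s.
N = 9.19×10⁹ × 3.279×10⁰ = 3.014×10¹⁰.

N = 3.01×10¹⁰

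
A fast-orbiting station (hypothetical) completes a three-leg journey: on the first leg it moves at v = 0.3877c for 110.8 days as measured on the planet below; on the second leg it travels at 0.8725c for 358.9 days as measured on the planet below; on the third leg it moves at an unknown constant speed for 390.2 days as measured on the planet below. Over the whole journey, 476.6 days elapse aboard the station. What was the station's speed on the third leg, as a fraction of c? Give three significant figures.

β = 0.860

Leg 1: γ = 1/√(1 − 0.3877²) = 1/√0.8497 = 1.085; τ_1 = 110.8/1.085 = 102.1 days.
Leg 2: γ = 1/√(1 − 0.8725²) = 1/√0.2387 = 2.047; τ_2 = 358.9/2.047 = 175.4 days.
Leg 3: speed unknown; τ_3 = 390.2/γ_3.
Total proper time: 102.1 + 175.4 + τ_3 = 476.6, so τ_3 = 476.6 − 277.5 = 199.1 days.
γ_3 = 390.2/199.1 = 1.960; β = √(1 − 1/γ²) = √0.7396.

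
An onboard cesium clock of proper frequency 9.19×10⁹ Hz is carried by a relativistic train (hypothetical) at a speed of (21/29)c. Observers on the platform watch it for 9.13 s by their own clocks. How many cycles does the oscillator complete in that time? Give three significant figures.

γ = 1/√(1 − (21/29)²) = 29/20 = 1.450
During 9.13 s of lab time, the oscillator's proper time advances by τ = Δt/γ = 9.13/1.450 = 6.297 s = 6.297×10⁰ s.
N = f × τ = 9.19×10⁹ × 6.297×10⁰ = 5.787×10¹⁰.

N = 5.79×10¹⁰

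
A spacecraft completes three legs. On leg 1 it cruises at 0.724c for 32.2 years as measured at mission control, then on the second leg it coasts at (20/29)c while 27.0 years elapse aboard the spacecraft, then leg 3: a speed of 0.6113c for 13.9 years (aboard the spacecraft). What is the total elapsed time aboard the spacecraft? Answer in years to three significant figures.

τ = 63.1 years

Leg 1: γ = 1/√(1 − 0.724²) = 1/√0.4758 = 1.450; τ_1 = 32.2/1.450 = 22.21 years.
Leg 2: 27.0 years is already measured aboard the spacecraft.
Leg 3: 13.9 years is already measured aboard the spacecraft.
Total: 22.21 + 27.00 + 13.90 years.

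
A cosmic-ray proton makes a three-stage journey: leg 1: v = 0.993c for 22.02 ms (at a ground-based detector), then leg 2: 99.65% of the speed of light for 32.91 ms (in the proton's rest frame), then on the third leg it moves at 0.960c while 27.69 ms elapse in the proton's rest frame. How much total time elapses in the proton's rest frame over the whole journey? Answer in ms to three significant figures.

Leg 1: γ = 1/√(1 − 0.993²) = 1/√0.01395 = 8.466; τ_1 = 22.02/8.466 = 2.601 ms.
Leg 2: 32.91 ms is already measured in the proton's rest frame.
Leg 3: 27.69 ms is already measured in the proton's rest frame.
Total: 2.601 + 32.91 + 27.69 ms.

τ = 63.2 ms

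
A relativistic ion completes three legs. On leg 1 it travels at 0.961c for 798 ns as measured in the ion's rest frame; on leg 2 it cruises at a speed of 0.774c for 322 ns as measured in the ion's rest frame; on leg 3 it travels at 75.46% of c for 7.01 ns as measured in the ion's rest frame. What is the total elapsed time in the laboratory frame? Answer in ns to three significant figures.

Δt = 3400 ns

Leg 1: γ = 1/√(1 − 0.961²) = 1/√0.07648 = 3.616; Δt_1 = 3.616 × 798 = 2886 ns.
Leg 2: γ = 1/√(1 − 0.774²) = 1/√0.4009 = 1.579; Δt_2 = 1.579 × 322 = 508.5 ns.
Leg 3: β = 0.7546; γ = 1/√(1 − 0.7546²) = 1/√0.4306 = 1.524; Δt_3 = 1.524 × 7.01 = 10.68 ns.
Total: 2886 + 508.5 + 10.68 ns.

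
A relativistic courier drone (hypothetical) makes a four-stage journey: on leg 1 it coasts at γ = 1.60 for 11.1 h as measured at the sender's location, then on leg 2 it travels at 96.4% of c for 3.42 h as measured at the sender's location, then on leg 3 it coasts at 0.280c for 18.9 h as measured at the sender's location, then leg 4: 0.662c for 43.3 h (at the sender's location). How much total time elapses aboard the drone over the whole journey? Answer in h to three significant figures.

Leg 1: γ = 1.60; τ_1 = 11.1/1.600 = 6.937 h.
Leg 2: β = 0.964; γ = 1/√(1 − 0.964²) = 1/√0.07070 = 3.761; τ_2 = 3.42/3.761 = 0.9094 h.
Leg 3: γ = 1/√(1 − 0.280²) = 25/24 ≈ 1.042; τ_3 = 18.9/1.042 = 18.14 h.
Leg 4: γ = 1/√(1 − 0.662²) = 1/√0.5618 = 1.334; τ_4 = 43.3/1.334 = 32.45 h.
Total: 6.937 + 0.9094 + 18.14 + 32.45 h.

τ = 58.4 h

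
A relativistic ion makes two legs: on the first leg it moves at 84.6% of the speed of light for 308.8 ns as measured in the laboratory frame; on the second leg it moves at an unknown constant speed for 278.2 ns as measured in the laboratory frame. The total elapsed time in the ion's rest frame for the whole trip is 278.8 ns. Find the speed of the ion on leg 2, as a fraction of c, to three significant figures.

Leg 1: β = 0.846; γ = 1/√(1 − 0.846²) = 1/√0.2843 = 1.876; τ_1 = 308.8/1.876 = 164.6 ns.
Leg 2: speed unknown; τ_2 = 278.2/γ_2.
Total proper time: 164.6 + τ_2 = 278.8, so τ_2 = 278.8 − 164.6 = 114.2 ns.
γ_2 = 278.2/114.2 = 2.437; β = √(1 − 1/γ²) = √0.8316.

β = 0.912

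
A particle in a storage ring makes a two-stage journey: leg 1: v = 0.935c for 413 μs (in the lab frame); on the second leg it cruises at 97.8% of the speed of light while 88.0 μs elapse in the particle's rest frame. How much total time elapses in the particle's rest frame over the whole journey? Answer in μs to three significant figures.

Leg 1: γ = 1/√(1 − 0.935²) = 1/√0.1258 = 2.820; τ_1 = 413/2.820 = 146.5 μs.
Leg 2: 88.0 μs is already measured in the particle's rest frame.
Total: 146.5 + 88.00 μs.

τ = 234 μs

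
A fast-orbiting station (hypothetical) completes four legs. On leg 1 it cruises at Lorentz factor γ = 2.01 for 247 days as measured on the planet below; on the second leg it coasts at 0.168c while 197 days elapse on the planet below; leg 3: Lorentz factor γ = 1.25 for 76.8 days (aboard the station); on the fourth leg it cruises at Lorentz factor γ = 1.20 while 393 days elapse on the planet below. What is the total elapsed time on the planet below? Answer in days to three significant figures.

Δt = 933 days

Leg 1: 247 days is already measured on the planet below.
Leg 2: 197 days is already measured on the planet below.
Leg 3: γ = 1.25; Δt_3 = 1.250 × 76.8 = 96.00 days.
Leg 4: 393 days is already measured on the planet below.
Total: 247.0 + 197.0 + 96.00 + 393.0 days.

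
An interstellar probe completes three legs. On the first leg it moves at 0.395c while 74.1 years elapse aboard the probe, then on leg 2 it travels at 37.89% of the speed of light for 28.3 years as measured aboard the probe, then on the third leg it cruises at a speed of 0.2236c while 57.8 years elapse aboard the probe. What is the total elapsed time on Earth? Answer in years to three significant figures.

Leg 1: γ = 1/√(1 − 0.395²) = 1/√0.8440 = 1.089; Δt_1 = 1.089 × 74.1 = 80.66 years.
Leg 2: β = 0.3789; γ = 1/√(1 − 0.3789²) = 1/√0.8564 = 1.081; Δt_2 = 1.081 × 28.3 = 30.58 years.
Leg 3: γ = 1/√(1 − 0.2236²) = 1/√0.9500 = 1.026; Δt_3 = 1.026 × 57.8 = 59.30 years.
Total: 80.66 + 30.58 + 59.30 years.

Δt = 171 years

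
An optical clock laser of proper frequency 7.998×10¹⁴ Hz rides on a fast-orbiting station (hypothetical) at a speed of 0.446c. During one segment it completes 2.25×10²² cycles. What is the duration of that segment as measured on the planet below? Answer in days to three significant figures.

Δt = 364 days

γ = 1/√(1 − 0.446²) = 1/√0.8011 = 1.117
Proper time for N cycles: τ = N/f = 2.25×10²²/(7.998×10¹⁴) = 2.813×10⁷ s = 325.6 days.
Lab-frame duration Δt = γτ = 1.117 × 325.6 = 363.8 days.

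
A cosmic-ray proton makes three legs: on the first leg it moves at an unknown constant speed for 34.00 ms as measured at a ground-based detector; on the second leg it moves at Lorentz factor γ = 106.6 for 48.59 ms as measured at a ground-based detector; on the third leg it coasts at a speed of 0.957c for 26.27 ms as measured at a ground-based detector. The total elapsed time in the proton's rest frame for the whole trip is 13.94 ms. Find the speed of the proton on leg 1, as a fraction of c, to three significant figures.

Leg 1: speed unknown; τ_1 = 34.00/γ_1.
Leg 2: γ = 106.6; τ_2 = 48.59/106.6 = 0.4558 ms.
Leg 3: γ = 1/√(1 − 0.957²) = 1/√0.08415 = 3.447; τ_3 = 26.27/3.447 = 7.621 ms.
Total proper time: τ_1 + 0.4558 + 7.621 = 13.94, so τ_1 = 13.94 − 8.076 = 5.864 ms.
γ_1 = 34.00/5.864 = 5.799; β = √(1 − 1/γ²) = √0.9703.

β = 0.985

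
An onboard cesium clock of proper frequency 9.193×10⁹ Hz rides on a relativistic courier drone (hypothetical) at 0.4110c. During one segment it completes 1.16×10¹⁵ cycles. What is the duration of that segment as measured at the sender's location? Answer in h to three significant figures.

γ = 1/√(1 − 0.4110²) = 1/√0.8311 = 1.097
Proper time for N cycles: τ = N/f = 1.16×10¹⁵/(9.193×10⁹) = 1.262×10⁵ s = 35.05 h.
Lab-frame duration Δt = γτ = 1.097 × 35.05 = 38.45 h.

Δt = 38.4 h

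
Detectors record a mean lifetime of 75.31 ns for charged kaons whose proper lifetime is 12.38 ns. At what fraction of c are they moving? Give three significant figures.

γ = Δt/τ₀ = 75.31/12.38 = 6.083
β = √(1 − 1/γ²) = √(1 − 0.02702) = √0.9730

β = 0.986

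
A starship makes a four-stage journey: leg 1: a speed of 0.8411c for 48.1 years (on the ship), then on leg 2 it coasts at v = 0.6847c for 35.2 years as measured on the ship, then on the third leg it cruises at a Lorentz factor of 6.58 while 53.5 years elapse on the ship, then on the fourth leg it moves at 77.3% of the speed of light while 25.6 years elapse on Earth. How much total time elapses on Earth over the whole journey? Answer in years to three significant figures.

Leg 1: γ = 1/√(1 − 0.8411²) = 1/√0.2926 = 1.849; Δt_1 = 1.849 × 48.1 = 88.93 years.
Leg 2: γ = 1/√(1 − 0.6847²) = 1/√0.5312 = 1.372; Δt_2 = 1.372 × 35.2 = 48.30 years.
Leg 3: γ = 6.58; Δt_3 = 6.580 × 53.5 = 352.0 years.
Leg 4: 25.6 years is already measured on Earth.
Total: 88.93 + 48.30 + 352.0 + 25.60 years.

Δt = 515 years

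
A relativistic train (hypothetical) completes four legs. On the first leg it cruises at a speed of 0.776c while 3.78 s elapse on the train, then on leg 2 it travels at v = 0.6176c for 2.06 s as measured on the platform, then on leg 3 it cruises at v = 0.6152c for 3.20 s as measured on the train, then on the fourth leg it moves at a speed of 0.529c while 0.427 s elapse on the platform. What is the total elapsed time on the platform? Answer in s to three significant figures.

Leg 1: γ = 1/√(1 − 0.776²) = 1/√0.3978 = 1.585; Δt_1 = 1.585 × 3.78 = 5.993 s.
Leg 2: 2.06 s is already measured on the platform.
Leg 3: γ = 1/√(1 − 0.6152²) = 1/√0.6215 = 1.268; Δt_3 = 1.268 × 3.20 = 4.059 s.
Leg 4: 0.427 s is already measured on the platform.
Total: 5.993 + 2.060 + 4.059 + 0.4270 s.

Δt = 12.5 s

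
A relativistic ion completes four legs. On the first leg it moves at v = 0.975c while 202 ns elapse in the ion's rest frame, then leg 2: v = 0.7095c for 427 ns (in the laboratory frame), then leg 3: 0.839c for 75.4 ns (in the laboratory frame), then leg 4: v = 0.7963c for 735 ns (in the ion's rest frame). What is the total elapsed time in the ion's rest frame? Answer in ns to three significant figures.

τ = 1280 ns

Leg 1: 202 ns is already measured in the ion's rest frame.
Leg 2: γ = 1/√(1 − 0.7095²) = 1/√0.4966 = 1.419; τ_2 = 427/1.419 = 300.9 ns.
Leg 3: γ = 1/√(1 − 0.839²) = 1/√0.2961 = 1.838; τ_3 = 75.4/1.838 = 41.03 ns.
Leg 4: 735 ns is already measured in the ion's rest frame.
Total: 202.0 + 300.9 + 41.03 + 735.0 ns.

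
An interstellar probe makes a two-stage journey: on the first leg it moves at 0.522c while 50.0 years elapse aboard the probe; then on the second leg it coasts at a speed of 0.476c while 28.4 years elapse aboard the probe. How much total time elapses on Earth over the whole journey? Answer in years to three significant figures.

Leg 1: γ = 1/√(1 − 0.522²) = 1/√0.7275 = 1.172; Δt_1 = 1.172 × 50.0 = 58.62 years.
Leg 2: γ = 1/√(1 − 0.476²) = 1/√0.7734 = 1.137; Δt_2 = 1.137 × 28.4 = 32.29 years.
Total: 58.62 + 32.29 years.

Δt = 90.9 years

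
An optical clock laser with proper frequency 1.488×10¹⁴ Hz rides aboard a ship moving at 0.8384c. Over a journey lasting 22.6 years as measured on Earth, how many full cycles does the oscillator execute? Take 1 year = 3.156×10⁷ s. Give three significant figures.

N = 5.78×10²²

γ = 1/√(1 − 0.8384²) = 1/√0.2971 = 1.835
The oscillator's own cycle count is N = f × τ where τ is the proper time on the ship. τ = Δt/γ = 22.6/1.835 = 12.32 years = 3.888×10⁸ s.
N = 1.488×10¹⁴ × 3.888×10⁸ = 5.785×10²².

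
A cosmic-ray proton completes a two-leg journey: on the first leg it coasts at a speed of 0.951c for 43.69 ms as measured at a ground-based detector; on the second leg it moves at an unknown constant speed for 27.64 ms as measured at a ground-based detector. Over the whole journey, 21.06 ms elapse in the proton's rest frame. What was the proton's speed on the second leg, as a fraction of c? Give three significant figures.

Leg 1: γ = 1/√(1 − 0.951²) = 1/√0.09560 = 3.234; τ_1 = 43.69/3.234 = 13.51 ms.
Leg 2: speed unknown; τ_2 = 27.64/γ_2.
Total proper time: 13.51 + τ_2 = 21.06, so τ_2 = 21.06 − 13.51 = 7.551 ms.
γ_2 = 27.64/7.551 = 3.660; β = √(1 − 1/γ²) = √0.9254.

β = 0.962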